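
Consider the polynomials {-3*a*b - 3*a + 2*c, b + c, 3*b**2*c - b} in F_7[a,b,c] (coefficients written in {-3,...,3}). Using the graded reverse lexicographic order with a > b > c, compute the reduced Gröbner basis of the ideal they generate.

G = {a**2 + 2*a - 2*c, a*c - a + 3*c, c**2 - 2*a + c, b + c}

This is the nonlinear analogue of row-reducing a linear system.

f_1 = -3*a*b - 3*a + 2*c, LT = a*b.
f_2 = b + c, LT = b.
f_3 = 3*b**2*c - b, LT = b**2*c.

S(f_1,f_2): lcm = a*b. S = -a*c + a - 3*c.
  leading term a*c: no divisor's leading term divides it; move -a*c to the remainder.
  leading term a: no divisor's leading term divides it; move a to the remainder.
  leading term c: no divisor's leading term divides it; move -3*c to the remainder.
  remainder -a*c + a - 3*c ≠ 0; add g_4 = -a*c + a - 3*c to the basis.

S(f_1,f_3): lcm = a*b**2*c. S = a*b*c - 3*b*c**2 - 2*a*b.
  leading term a*b*c: subtract (2*c)·f_1 from a*b*c - 3*b*c**2 - 2*a*b → -3*b*c**2 - 2*a*b - a*c + 3*c**2
  leading term b*c**2: subtract (-3*c**2)·f_2 from -3*b*c**2 - 2*a*b - a*c + 3*c**2 → 3*c**3 - 2*a*b - a*c + 3*c**2
  leading term c**3: no divisor's leading term divides it; move 3*c**3 to the remainder.
  leading term a*b: subtract (3)·f_1 from -2*a*b - a*c + 3*c**2 → -a*c + 3*c**2 + 2*a + c
  leading term a*c: subtract (1)·g_4 from -a*c + 3*c**2 + 2*a + c → 3*c**2 + a - 3*c
  leading term c**2: no divisor's leading term divides it; move 3*c**2 to the remainder.
  leading term a: no divisor's leading term divides it; move a to the remainder.
  leading term c: no divisor's leading term divides it; move -3*c to the remainder.
  remainder 3*c**3 + 3*c**2 + a - 3*c ≠ 0; add g_5 = 3*c**3 + 3*c**2 + a - 3*c to the basis.

S(f_2,f_3): lcm = b**2*c. S = b*c**2 - 2*b.
  leading term b*c**2: subtract (c**2)·f_2 from b*c**2 - 2*b → -c**3 - 2*b
  leading term c**3: subtract (2)·g_5 from -c**3 - 2*b → c**2 - 2*a - 2*b - c
  leading term c**2: no divisor's leading term divides it; move c**2 to the remainder.
  leading term a: no divisor's leading term divides it; move -2*a to the remainder.
  leading term b: subtract (-2)·f_2 from -2*b - c → c
  leading term c: no divisor's leading term divides it; move c to the remainder.
  remainder c**2 - 2*a + c ≠ 0; add g_6 = c**2 - 2*a + c to the basis.

S(g_4,g_5): lcm = a*c**3. S = -2*a*c**2 + 3*c**3 + 2*a**2 + a*c.
  leading term a*c**2: subtract (2*c)·g_4 from -2*a*c**2 + 3*c**3 + 2*a**2 + a*c → 3*c**3 + 2*a**2 - a*c - c**2
  leading term c**3: subtract (1)·g_5 from 3*c**3 + 2*a**2 - a*c - c**2 → 2*a**2 - a*c + 3*c**2 - a + 3*c
  leading term a**2: no divisor's leading term divides it; move 2*a**2 to the remainder.
  leading term a*c: subtract (1)·g_4 from -a*c + 3*c**2 - a + 3*c → 3*c**2 - 2*a - c
  leading term c**2: subtract (3)·g_6 from 3*c**2 - 2*a - c → -3*a + 3*c
  leading term a: no divisor's leading term divides it; move -3*a to the remainder.
  leading term c: no divisor's leading term divides it; move 3*c to the remainder.
  remainder 2*a**2 - 3*a + 3*c ≠ 0; add g_7 = 2*a**2 - 3*a + 3*c to the basis.

The other S-polynomials (S(f_1,g_4), S(f_2,g_4), S(f_3,g_4), S(f_1,g_5), S(f_2,g_5), S(f_3,g_5), S(f_1,g_6), S(f_2,g_6), S(f_3,g_6), S(g_4,g_6), S(g_5,g_6), S(f_1,g_7), S(f_2,g_7), S(f_3,g_7), S(g_4,g_7), S(g_5,g_7), S(g_6,g_7)) all reduce to 0 modulo the current basis, so we have a Gröbner basis.
Inter-reduce: drop elements whose leading term is divisible by another's, tail-reduce, and make monic.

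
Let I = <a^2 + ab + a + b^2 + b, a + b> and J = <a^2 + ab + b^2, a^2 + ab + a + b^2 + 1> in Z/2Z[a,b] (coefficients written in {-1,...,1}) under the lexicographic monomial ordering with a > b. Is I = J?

Two ideals are equal iff their reduced Gröbner bases coincide (the reduced basis is unique for a fixed ordering).
Buchberger on the first generating set:
f_1 = a^2 + ab + a + b^2 + b, LT = a^2.
f_2 = a + b, LT = a.

S(f_1,f_2): lcm = a^2. S = a + b^2 + b.
  leading term a: subtract (1)·f_2 from a + b^2 + b → b^2
  leading term b^2: no divisor's leading term divides it; move b^2 to the remainder.
  remainder b^2 ≠ 0; add g_3 = b^2 to the basis.

S(f_1,g_3): leading monomials are coprime, so the S-polynomial reduces to 0 (Buchberger's first criterion).
S(f_2,g_3): leading monomials are coprime, so the S-polynomial reduces to 0 (Buchberger's first criterion).
Every S-polynomial of the final basis reduces to 0, so we have a Gröbner basis.
Inter-reduce: drop elements whose leading term is divisible by another's, tail-reduce, and make monic.
Reduced Gröbner basis: {a + b, b^2}.

Buchberger on the second generating set:
h_1 = a^2 + ab + b^2, LT = a^2.
h_2 = a^2 + ab + a + b^2 + 1, LT = a^2.

S(h_1,h_2): lcm = a^2. S = a + 1.
  leading term a: no divisor's leading term divides it; move a to the remainder.
  leading term 1: no divisor's leading term divides it; move 1 to the remainder.
  remainder a + 1 ≠ 0; add k_3 = a + 1 to the basis.

S(h_1,k_3): lcm = a^2. S = ab + a + b^2.
  leading term ab: subtract (b)·k_3 from ab + a + b^2 → a + b^2 + b
  leading term a: subtract (1)·k_3 from a + b^2 + b → b^2 + b + 1
  leading term b^2: no divisor's leading term divides it; move b^2 to the remainder.
  leading term b: no divisor's leading term divides it; move b to the remainder.
  leading term 1: no divisor's leading term divides it; move 1 to the remainder.
  remainder b^2 + b + 1 ≠ 0; add k_4 = b^2 + b + 1 to the basis.

S(h_2,k_3): lcm = a^2. S = ab + b^2 + 1.
  leading term ab: subtract (b)·k_3 from ab + b^2 + 1 → b^2 + b + 1
  leading term b^2: subtract (1)·k_4 from b^2 + b + 1 → 0
  remainder 0.

S(h_1,k_4): leading monomials are coprime, so the S-polynomial reduces to 0 (Buchberger's first criterion).
S(h_2,k_4): leading monomials are coprime, so the S-polynomial reduces to 0 (Buchberger's first criterion).
S(k_3,k_4): leading monomials are coprime, so the S-polynomial reduces to 0 (Buchberger's first criterion).
Every S-polynomial of the final basis reduces to 0, so we have a Gröbner basis.
Inter-reduce: drop elements whose leading term is divisible by another's, tail-reduce, and make monic.
Reduced Gröbner basis: {a + 1, b^2 + b + 1}.

The bases are distinct; the ideals are different.

No, the ideals differ.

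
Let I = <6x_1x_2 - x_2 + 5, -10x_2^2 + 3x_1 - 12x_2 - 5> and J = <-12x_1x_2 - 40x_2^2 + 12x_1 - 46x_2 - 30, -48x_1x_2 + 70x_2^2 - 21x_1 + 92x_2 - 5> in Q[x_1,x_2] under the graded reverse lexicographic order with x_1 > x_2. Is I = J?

Since reduced Gröbner bases are canonical representatives of ideals under a given ordering, it suffices to compute and compare them.
Buchberger on the first generating set:
f_1 = 6x_1x_2 - x_2 + 5, LT = x_1x_2.
f_2 = -10x_2^2 + 3x_1 - 12x_2 - 5, LT = x_2^2.

S(f_1,f_2): lcm = x_1x_2^2. S = 3/10x_1^2 - 6/5x_1x_2 - 1/6x_2^2 - 1/2x_1 + 5/6x_2.
  leading term x_1^2: no divisor's leading term divides it; move 3/10x_1^2 to the remainder.
  leading term x_1x_2: subtract (-1/5)·f_1 from -6/5x_1x_2 - 1/6x_2^2 - 1/2x_1 + 5/6x_2 → -1/6x_2^2 - 1/2x_1 + 19/30x_2 + 1
  leading term x_2^2: subtract (1/60)·f_2 from -1/6x_2^2 - 1/2x_1 + 19/30x_2 + 1 → -11/20x_1 + 5/6x_2 + 13/12
  leading term x_1: no divisor's leading term divides it; move -11/20x_1 to the remainder.
  leading term x_2: no divisor's leading term divides it; move 5/6x_2 to the remainder.
  leading term 1: no divisor's leading term divides it; move 13/12 to the remainder.
  remainder 3/10x_1^2 - 11/20x_1 + 5/6x_2 + 13/12 ≠ 0; add g_3 = 3/10x_1^2 - 11/20x_1 + 5/6x_2 + 13/12 to the basis.

S(f_1,g_3): lcm = x_1^2x_2. S = 5/3x_1x_2 - 25/9x_2^2 + 5/6x_1 - 65/18x_2.
  leading term x_1x_2: subtract (5/18)·f_1 from 5/3x_1x_2 - 25/9x_2^2 + 5/6x_1 - 65/18x_2 → -25/9x_2^2 + 5/6x_1 - 10/3x_2 - 25/18
  leading term x_2^2: subtract (5/18)·f_2 from -25/9x_2^2 + 5/6x_1 - 10/3x_2 - 25/18 → 0
  remainder 0.

S(f_2,g_3): leading monomials are coprime, so the S-polynomial reduces to 0 (Buchberger's first criterion).
Every S-polynomial of the final basis reduces to 0, so we have a Gröbner basis.
Inter-reduce: drop elements whose leading term is divisible by another's, tail-reduce, and make monic.
Reduced Gröbner basis: {x_1^2 - 11/6x_1 + 25/9x_2 + 65/18, x_1x_2 - 1/6x_2 + 5/6, x_2^2 - 3/10x_1 + 6/5x_2 + 1/2}.

Buchberger on the second generating set:
h_1 = -12x_1x_2 - 40x_2^2 + 12x_1 - 46x_2 - 30, LT = x_1x_2.
h_2 = -48x_1x_2 + 70x_2^2 - 21x_1 + 92x_2 - 5, LT = x_1x_2.

S(h_1,h_2): lcm = x_1x_2. S = 115/24x_2^2 - 23/16x_1 + 23/4x_2 + 115/48.
  leading term x_2^2: no divisor's leading term divides it; move 115/24x_2^2 to the remainder.
  leading term x_1: no divisor's leading term divides it; move -23/16x_1 to the remainder.
  leading term x_2: no divisor's leading term divides it; move 23/4x_2 to the remainder.
  leading term 1: no divisor's leading term divides it; move 115/48 to the remainder.
  remainder 115/24x_2^2 - 23/16x_1 + 23/4x_2 + 115/48 ≠ 0; add k_3 = 115/24x_2^2 - 23/16x_1 + 23/4x_2 + 115/48 to the basis.

S(h_1,k_3): lcm = x_1x_2^2. S = 10/3x_2^3 + 3/10x_1^2 - 11/5x_1x_2 + 23/6x_2^2 - 1/2x_1 + 5/2x_2.
  leading term x_2^3: subtract (16/23x_2)·k_3 from 10/3x_2^3 + 3/10x_1^2 - 11/5x_1x_2 + 23/6x_2^2 - 1/2x_1 + 5/2x_2 → 3/10x_1^2 - 6/5x_1x_2 - 1/6x_2^2 - 1/2x_1 + 5/6x_2
  leading term x_1^2: no divisor's leading term divides it; move 3/10x_1^2 to the remainder.
  leading term x_1x_2: subtract (1/10)·h_1 from -6/5x_1x_2 - 1/6x_2^2 - 1/2x_1 + 5/6x_2 → 23/6x_2^2 - 17/10x_1 + 163/30x_2 + 3
  leading term x_2^2: subtract (4/5)·k_3 from 23/6x_2^2 - 17/10x_1 + 163/30x_2 + 3 → -11/20x_1 + 5/6x_2 + 13/12
  leading term x_1: no divisor's leading term divides it; move -11/20x_1 to the remainder.
  leading term x_2: no divisor's leading term divides it; move 5/6x_2 to the remainder.
  leading term 1: no divisor's leading term divides it; move 13/12 to the remainder.
  remainder 3/10x_1^2 - 11/20x_1 + 5/6x_2 + 13/12 ≠ 0; add k_4 = 3/10x_1^2 - 11/20x_1 + 5/6x_2 + 13/12 to the basis.

S(h_2,k_3): lcm = x_1x_2^2. S = -35/24x_2^3 + 3/10x_1^2 - 61/80x_1x_2 - 23/12x_2^2 - 1/2x_1 + 5/48x_2.
  leading term x_2^3: subtract (-7/23x_2)·k_3 from -35/24x_2^3 + 3/10x_1^2 - 61/80x_1x_2 - 23/12x_2^2 - 1/2x_1 + 5/48x_2 → 3/10x_1^2 - 6/5x_1x_2 - 1/6x_2^2 - 1/2x_1 + 5/6x_2
  leading term x_1^2: subtract (1)·k_4 from 3/10x_1^2 - 6/5x_1x_2 - 1/6x_2^2 - 1/2x_1 + 5/6x_2 → -6/5x_1x_2 - 1/6x_2^2 + 1/20x_1 - 13/12
  leading term x_1x_2: subtract (1/10)·h_1 from -6/5x_1x_2 - 1/6x_2^2 + 1/20x_1 - 13/12 → 23/6x_2^2 - 23/20x_1 + 23/5x_2 + 23/12
  leading term x_2^2: subtract (4/5)·k_3 from 23/6x_2^2 - 23/20x_1 + 23/5x_2 + 23/12 → 0
  remainder 0.

S(h_1,k_4): lcm = x_1^2x_2. S = 10/3x_1x_2^2 - x_1^2 + 17/3x_1x_2 - 25/9x_2^2 + 5/2x_1 - 65/18x_2.
  leading term x_1x_2^2: subtract (-5/18x_2)·h_1 from 10/3x_1x_2^2 - x_1^2 + 17/3x_1x_2 - 25/9x_2^2 + 5/2x_1 - 65/18x_2 → -100/9x_2^3 - x_1^2 + 9x_1x_2 - 140/9x_2^2 + 5/2x_1 - 215/18x_2
  leading term x_2^3: subtract (-160/69x_2)·k_3 from -100/9x_2^3 - x_1^2 + 9x_1x_2 - 140/9x_2^2 + 5/2x_1 - 215/18x_2 → -x_1^2 + 17/3x_1x_2 - 20/9x_2^2 + 5/2x_1 - 115/18x_2
  leading term x_1^2: subtract (-10/3)·k_4 from -x_1^2 + 17/3x_1x_2 - 20/9x_2^2 + 5/2x_1 - 115/18x_2 → 17/3x_1x_2 - 20/9x_2^2 + 2/3x_1 - 65/18x_2 + 65/18
  leading term x_1x_2: subtract (-17/36)·h_1 from 17/3x_1x_2 - 20/9x_2^2 + 2/3x_1 - 65/18x_2 + 65/18 → -190/9x_2^2 + 19/3x_1 - 76/3x_2 - 95/9
  leading term x_2^2: subtract (-304/69)·k_3 from -190/9x_2^2 + 19/3x_1 - 76/3x_2 - 95/9 → 0
  remainder 0.

S(h_2,k_4): lcm = x_1^2x_2. S = -35/24x_1x_2^2 + 7/16x_1^2 - 1/12x_1x_2 - 25/9x_2^2 + 5/48x_1 - 65/18x_2.
  leading term x_1x_2^2: subtract (35/288x_2)·h_1 from -35/24x_1x_2^2 + 7/16x_1^2 - 1/12x_1x_2 - 25/9x_2^2 + 5/48x_1 - 65/18x_2 → 175/36x_2^3 + 7/16x_1^2 - 37/24x_1x_2 + 45/16x_2^2 + 5/48x_1 + 5/144x_2
  leading term x_2^3: subtract (70/69x_2)·k_3 from 175/36x_2^3 + 7/16x_1^2 - 37/24x_1x_2 + 45/16x_2^2 + 5/48x_1 + 5/144x_2 → 7/16x_1^2 - 1/12x_1x_2 - 145/48x_2^2 + 5/48x_1 - 115/48x_2
  leading term x_1^2: subtract (35/24)·k_4 from 7/16x_1^2 - 1/12x_1x_2 - 145/48x_2^2 + 5/48x_1 - 115/48x_2 → -1/12x_1x_2 - 145/48x_2^2 + 29/32x_1 - 65/18x_2 - 455/288
  leading term x_1x_2: subtract (1/144)·h_1 from -1/12x_1x_2 - 145/48x_2^2 + 29/32x_1 - 65/18x_2 - 455/288 → -395/144x_2^2 + 79/96x_1 - 79/24x_2 - 395/288
  leading term x_2^2: subtract (-79/138)·k_3 from -395/144x_2^2 + 79/96x_1 - 79/24x_2 - 395/288 → 0
  remainder 0.

S(k_3,k_4): leading monomials are coprime, so the S-polynomial reduces to 0 (Buchberger's first criterion).
Every S-polynomial of the final basis reduces to 0, so we have a Gröbner basis.
Inter-reduce: drop elements whose leading term is divisible by another's, tail-reduce, and make monic.
Reduced Gröbner basis: {x_1^2 - 11/6x_1 + 25/9x_2 + 65/18, x_1x_2 - 1/6x_2 + 5/6, x_2^2 - 3/10x_1 + 6/5x_2 + 1/2}.

These coincide, so the ideals are equal.

Yes, the ideals are equal.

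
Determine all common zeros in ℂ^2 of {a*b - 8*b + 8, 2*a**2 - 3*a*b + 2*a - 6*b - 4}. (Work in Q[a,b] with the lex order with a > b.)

Compute a lex Gröbner basis by Buchberger's algorithm.
f_1 = a*b - 8*b + 8, LT = a*b.
f_2 = 2*a**2 - 3*a*b + 2*a - 6*b - 4, LT = a**2.

S(f_1,f_2): lcm = a**2*b. S = 3/2*a*b**2 - 9*a*b + 8*a + 3*b**2 + 2*b.
  leading term a*b**2: subtract (3/2*b)·f_1 from 3/2*a*b**2 - 9*a*b + 8*a + 3*b**2 + 2*b → -9*a*b + 8*a + 15*b**2 - 10*b
  leading term a*b: subtract (-9)·f_1 from -9*a*b + 8*a + 15*b**2 - 10*b → 8*a + 15*b**2 - 82*b + 72
  leading term a: no divisor's leading term divides it; move 8*a to the remainder.
  leading term b**2: no divisor's leading term divides it; move 15*b**2 to the remainder.
  leading term b: no divisor's leading term divides it; move -82*b to the remainder.
  leading term 1: no divisor's leading term divides it; move 72 to the remainder.
  remainder 8*a + 15*b**2 - 82*b + 72 ≠ 0; add h_3 = 8*a + 15*b**2 - 82*b + 72 to the basis.

S(f_1,h_3): lcm = a*b. S = -15/8*b**3 + 41/4*b**2 - 17*b + 8.
  leading term b**3: no divisor's leading term divides it; move -15/8*b**3 to the remainder.
  leading term b**2: no divisor's leading term divides it; move 41/4*b**2 to the remainder.
  leading term b: no divisor's leading term divides it; move -17*b to the remainder.
  leading term 1: no divisor's leading term divides it; move 8 to the remainder.
  remainder -15/8*b**3 + 41/4*b**2 - 17*b + 8 ≠ 0; add h_4 = -15/8*b**3 + 41/4*b**2 - 17*b + 8 to the basis.

The other S-polynomials (S(f_2,h_3), S(f_1,h_4), S(f_2,h_4), S(h_3,h_4)) all reduce to 0 modulo the current basis, so we have a Gröbner basis.
Inter-reduce: drop elements whose leading term is divisible by another's, tail-reduce, and make monic.
Reduced Gröbner basis: {a + 15/8*b**2 - 41/4*b + 9, b**3 - 82/15*b**2 + 136/15*b - 64/15}.

Since the basis is lex-ordered, b**3 - 82/15*b**2 + 136/15*b - 64/15 is univariate in b. Its roots are {4/5, 2, 8/3}. Back-substituting each root into the other basis elements fixes the other coordinates.
  b = 4/5: the earlier basis element becomes a + 2 = 0, giving a = -2 — point (-2, 4/5).
  b = 2: the earlier basis element becomes a - 4 = 0, giving a = 4 — point (4, 2).
  b = 8/3: the earlier basis element becomes a - 5 = 0, giving a = 5 — point (5, 8/3).
Check: every point annihilates each of the original generators.

{(-2, 4/5), (4, 2), (5, 8/3)}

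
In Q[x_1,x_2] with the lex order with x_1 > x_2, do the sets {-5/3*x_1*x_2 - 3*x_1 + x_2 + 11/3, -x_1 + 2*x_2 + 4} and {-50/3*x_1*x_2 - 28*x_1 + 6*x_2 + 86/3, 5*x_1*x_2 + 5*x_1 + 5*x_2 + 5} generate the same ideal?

Yes, the ideals are equal.

Equality of ideals is decidable: compute both reduced Gröbner bases (unique for the ordering) and check whether they agree.
Buchberger on the first generating set:
f_1 = -5/3*x_1*x_2 - 3*x_1 + x_2 + 11/3, LT = x_1*x_2.
f_2 = -x_1 + 2*x_2 + 4, LT = x_1.

S(f_1,f_2): lcm = x_1*x_2. S = 9/5*x_1 + 2*x_2**2 + 17/5*x_2 - 11/5.
  leading term x_1: subtract (-9/5)·f_2 from 9/5*x_1 + 2*x_2**2 + 17/5*x_2 - 11/5 → 2*x_2**2 + 7*x_2 + 5
  leading term x_2**2: no divisor's leading term divides it; move 2*x_2**2 to the remainder.
  leading term x_2: no divisor's leading term divides it; move 7*x_2 to the remainder.
  leading term 1: no divisor's leading term divides it; move 5 to the remainder.
  remainder 2*x_2**2 + 7*x_2 + 5 ≠ 0; add g_3 = 2*x_2**2 + 7*x_2 + 5 to the basis.

The other S-polynomials (S(f_1,g_3), S(f_2,g_3)) all reduce to 0 modulo the current basis, so we have a Gröbner basis.
Inter-reduce: drop elements whose leading term is divisible by another's, tail-reduce, and make monic.
Reduced Gröbner basis: {x_1 - 2*x_2 - 4, x_2**2 + 7/2*x_2 + 5/2}.

Buchberger on the second generating set:
h_1 = -50/3*x_1*x_2 - 28*x_1 + 6*x_2 + 86/3, LT = x_1*x_2.
h_2 = 5*x_1*x_2 + 5*x_1 + 5*x_2 + 5, LT = x_1*x_2.

S(h_1,h_2): lcm = x_1*x_2. S = 17/25*x_1 - 34/25*x_2 - 68/25.
  leading term x_1: no divisor's leading term divides it; move 17/25*x_1 to the remainder.
  leading term x_2: no divisor's leading term divides it; move -34/25*x_2 to the remainder.
  leading term 1: no divisor's leading term divides it; move -68/25 to the remainder.
  remainder 17/25*x_1 - 34/25*x_2 - 68/25 ≠ 0; add k_3 = 17/25*x_1 - 34/25*x_2 - 68/25 to the basis.

S(h_1,k_3): lcm = x_1*x_2. S = 42/25*x_1 + 2*x_2**2 + 91/25*x_2 - 43/25.
  leading term x_1: subtract (42/17)·k_3 from 42/25*x_1 + 2*x_2**2 + 91/25*x_2 - 43/25 → 2*x_2**2 + 7*x_2 + 5
  leading term x_2**2: no divisor's leading term divides it; move 2*x_2**2 to the remainder.
  leading term x_2: no divisor's leading term divides it; move 7*x_2 to the remainder.
  leading term 1: no divisor's leading term divides it; move 5 to the remainder.
  remainder 2*x_2**2 + 7*x_2 + 5 ≠ 0; add k_4 = 2*x_2**2 + 7*x_2 + 5 to the basis.

The other S-polynomials (S(h_2,k_3), S(h_1,k_4), S(h_2,k_4), S(k_3,k_4)) all reduce to 0 modulo the current basis, so we have a Gröbner basis.
Inter-reduce: drop elements whose leading term is divisible by another's, tail-reduce, and make monic.
Reduced Gröbner basis: {x_1 - 2*x_2 - 4, x_2**2 + 7/2*x_2 + 5/2}.

These coincide, so the ideals are equal.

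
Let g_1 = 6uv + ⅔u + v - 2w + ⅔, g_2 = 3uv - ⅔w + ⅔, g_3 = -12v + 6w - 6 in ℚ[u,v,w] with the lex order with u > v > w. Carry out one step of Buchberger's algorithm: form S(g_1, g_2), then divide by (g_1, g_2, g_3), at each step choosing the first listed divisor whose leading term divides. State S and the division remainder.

lcm(LM(g_1), LM(g_2)) = uv.
S = (lcm/LT(g_1))·g_1 − (lcm/LT(g_2))·g_2 = 1/9u + ⅙v - 1/9w - 1/9.
Reduce S modulo (g_1, g_2, g_3) in that order:
  leading term u: no divisor's leading term divides it; move 1/9u to the remainder.
  leading term v: subtract (-1/72)·g_3 from ⅙v - 1/9w - 1/9 → -1/36w - 7/36
  leading term w: no divisor's leading term divides it; move -1/36w to the remainder.
  leading term 1: no divisor's leading term divides it; move -7/36 to the remainder.
The remainder 1/9u - 1/36w - 7/36 is nonzero, so it would be added as the next basis element.

S(g_1, g_2) = 1/9u + ⅙v - 1/9w - 1/9; remainder on division = 1/9u - 1/36w - 7/36.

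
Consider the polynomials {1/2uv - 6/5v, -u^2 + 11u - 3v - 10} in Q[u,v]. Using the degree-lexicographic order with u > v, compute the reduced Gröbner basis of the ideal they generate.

G = {u^2 - 11u + 3v + 10, uv - 12/5v, v^2 - 266/75v}

f_1 = 1/2uv - 6/5v, LT = uv.
f_2 = -u^2 + 11u - 3v - 10, LT = u^2.

S(f_1,f_2): lcm = u^2v. S = 43/5uv - 3v^2 - 10v.
  reduce S modulo (f_1, f_2):
  remainder -3v^2 + 266/25v ≠ 0; add g_3 = -3v^2 + 266/25v to the basis.

The other S-polynomials (S(f_1,g_3), S(f_2,g_3)) all reduce to 0 modulo the current basis, so we have a Gröbner basis.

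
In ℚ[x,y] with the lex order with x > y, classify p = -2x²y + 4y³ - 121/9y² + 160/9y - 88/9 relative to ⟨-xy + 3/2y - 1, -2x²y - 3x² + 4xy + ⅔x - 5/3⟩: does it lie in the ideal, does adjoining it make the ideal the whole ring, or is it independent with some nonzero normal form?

-2x²y + 4y³ - 121/9y² + 160/9y - 88/9 lies in I (it reduces to 0).

First compute the reduced Gröbner basis of I by Buchberger's algorithm.
f_1 = -xy + 3/2y - 1, LT = xy.
f_2 = -2x²y - 3x² + 4xy + ⅔x - 5/3, LT = x²y.

S(f_1,f_2): lcm = x²y. S = -3/2x² + ½xy + 4/3x - ⅚.
  reduce S modulo (f_1, f_2):
  remainder -3/2x² + 4/3x + ¾y - 4/3 ≠ 0; add h_3 = -3/2x² + 4/3x + ¾y - 4/3 to the basis.

S(f_1,h_3): lcm = x²y. S = -11/18xy + x + ½y² - 8/9y.
  reduce S modulo (f_1, f_2, h_3):
  remainder x + ½y² - 65/36y + 11/18 ≠ 0; add h_4 = x + ½y² - 65/36y + 11/18 to the basis.

S(f_1,h_4): lcm = xy. S = -½y³ + 65/36y² - 19/9y + 1.
  reduce S modulo (f_1, f_2, h_3, h_4):
  remainder -½y³ + 65/36y² - 19/9y + 1 ≠ 0; add h_5 = -½y³ + 65/36y² - 19/9y + 1 to the basis.

The other S-polynomials (S(f_2,h_3), S(f_2,h_4), S(h_3,h_4), S(f_1,h_5), S(f_2,h_5), S(h_3,h_5), S(h_4,h_5)) all reduce to 0 modulo the current basis, so we have a Gröbner basis.
Inter-reduce: drop elements whose leading term is divisible by another's, tail-reduce, and make monic.
Reduced Gröbner basis: {x + ½y² - 65/36y + 11/18, y³ - 65/18y² + 38/9y - 2}.
Label its elements g_1 = x + ½y² - 65/36y + 11/18, g_2 = y³ - 65/18y² + 38/9y - 2.

Reduce p = -2x²y + 4y³ - 121/9y² + 160/9y - 88/9 modulo G:
  leading term x²y: subtract (-2xy)·g_1 from -2x²y + 4y³ - 121/9y² + 160/9y - 88/9 → xy³ - 65/18xy² + 11/9xy + 4y³ - 121/9y² + 160/9y - 88/9
  leading term xy³: subtract (y³)·g_1 from xy³ - 65/18xy² + 11/9xy + 4y³ - 121/9y² + 160/9y - 88/9 → -65/18xy² + 11/9xy - ½y⁵ + 65/36y⁴ + 61/18y³ - 121/9y² + 160/9y - 88/9
  leading term xy²: subtract (-65/18y²)·g_1 from -65/18xy² + 11/9xy - ½y⁵ + 65/36y⁴ + 61/18y³ - 121/9y² + 160/9y - 88/9 → 11/9xy - ½y⁵ + 65/18y⁴ - 2029/648y³ - 3641/324y² + 160/9y - 88/9
  leading term xy: subtract (11/9y)·g_1 from 11/9xy - ½y⁵ + 65/18y⁴ - 2029/648y³ - 3641/324y² + 160/9y - 88/9 → -½y⁵ + 65/18y⁴ - 2425/648y³ - 1463/162y² + 2759/162y - 88/9
  leading term y⁵: subtract (-½y²)·g_2 from -½y⁵ + 65/18y⁴ - 2425/648y³ - 1463/162y² + 2759/162y - 88/9 → 65/36y⁴ - 1057/648y³ - 1625/162y² + 2759/162y - 88/9
  leading term y⁴: subtract (65/36y)·g_2 from 65/36y⁴ - 1057/648y³ - 1625/162y² + 2759/162y - 88/9 → 44/9y³ - 1430/81y² + 1672/81y - 88/9
  leading term y³: subtract (44/9)·g_2 from 44/9y³ - 1430/81y² + 1672/81y - 88/9 → 0
  normal form = 0.
Since the normal form is 0, p ∈ I.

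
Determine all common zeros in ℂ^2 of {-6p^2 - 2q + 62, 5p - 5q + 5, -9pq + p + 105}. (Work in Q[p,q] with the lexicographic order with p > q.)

{(3, 4)}

Compute a lex Gröbner basis by Buchberger's algorithm.
f_1 = -6p^2 - 2q + 62, LT = p^2.
f_2 = 5p - 5q + 5, LT = p.
f_3 = -9pq + p + 105, LT = pq.

S(f_1,f_2): lcm = p^2. S = pq - p + 1/3q - 31/3.
  reduce S modulo (f_1, f_2, f_3):
  remainder q^2 - 5/3q - 28/3 ≠ 0; add h_4 = q^2 - 5/3q - 28/3 to the basis.

S(f_1,f_3): lcm = p^2q. S = 1/9p^2 + 35/3p + 1/3q^2 - 31/3q.
  reduce S modulo (f_1, f_2, f_3, h_4):
  remainder 50/27q - 200/27 ≠ 0; add h_5 = 50/27q - 200/27 to the basis.

The other S-polynomials (S(f_2,f_3), S(f_1,h_4), S(f_2,h_4), S(f_3,h_4), S(f_1,h_5), S(f_2,h_5), S(f_3,h_5), S(h_4,h_5)) all reduce to 0 modulo the current basis, so we have a Gröbner basis.
Inter-reduce: drop elements whose leading term is divisible by another's, tail-reduce, and make monic.
Reduced Gröbner basis: {p - 3, q - 4}.

A lex Gröbner basis eliminates variables successively. Here q - 4 depends only on q, with roots {4}; lifting each root through the earlier basis elements recovers the full solutions.
  q = 4: the earlier basis element becomes p - 3 = 0, giving p = 3 — point (3, 4).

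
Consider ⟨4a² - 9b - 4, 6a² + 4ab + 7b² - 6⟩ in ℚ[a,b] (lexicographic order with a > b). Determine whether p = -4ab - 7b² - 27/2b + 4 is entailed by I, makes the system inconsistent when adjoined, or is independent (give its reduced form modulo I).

Adjoining -4ab - 7b² - 27/2b + 4 makes the ideal the whole ring: the system is inconsistent.

First compute the reduced Gröbner basis of I by Buchberger's algorithm.
f_1 = 4a² - 9b - 4, LT = a².
f_2 = 6a² + 4ab + 7b² - 6, LT = a².

S(f_1,f_2): lcm = a². S = -⅔ab - 7/6b² - 9/4b.
  leading term ab: no divisor's leading term divides it; move -⅔ab to the remainder.
  leading term b²: no divisor's leading term divides it; move -7/6b² to the remainder.
  leading term b: no divisor's leading term divides it; move -9/4b to the remainder.
  remainder -⅔ab - 7/6b² - 9/4b ≠ 0; add h_3 = -⅔ab - 7/6b² - 9/4b to the basis.

S(f_1,h_3): lcm = a²b. S = -7/4ab² - 27/8ab - 9/4b² - b.
  leading term ab²: subtract (21/8b)·h_3 from -7/4ab² - 27/8ab - 9/4b² - b → -27/8ab + 49/16b³ + 117/32b² - b
  leading term ab: subtract (81/16)·h_3 from -27/8ab + 49/16b³ + 117/32b² - b → 49/16b³ + 153/16b² + 665/64b
  leading term b³: no divisor's leading term divides it; move 49/16b³ to the remainder.
  leading term b²: no divisor's leading term divides it; move 153/16b² to the remainder.
  leading term b: no divisor's leading term divides it; move 665/64b to the remainder.
  remainder 49/16b³ + 153/16b² + 665/64b ≠ 0; add h_4 = 49/16b³ + 153/16b² + 665/64b to the basis.

The other S-polynomials (S(f_2,h_3), S(f_1,h_4), S(f_2,h_4), S(h_3,h_4)) all reduce to 0 modulo the current basis, so we have a Gröbner basis.
Inter-reduce: drop elements whose leading term is divisible by another's, tail-reduce, and make monic.
Reduced Gröbner basis: {a² - 9/4b - 1, ab + 7/4b² + 27/8b, b³ + 153/49b² + 95/28b}.
Label its elements g_1 = a² - 9/4b - 1, g_2 = ab + 7/4b² + 27/8b, g_3 = b³ + 153/49b² + 95/28b.

Reduce p = -4ab - 7b² - 27/2b + 4 modulo G:
  leading term ab: subtract (-4)·g_2 from -4ab - 7b² - 27/2b + 4 → 4
  leading term 1: no divisor's leading term divides it; move 4 to the remainder.
  normal form = 4.
The normal form is nonzero, so p ∉ I. Since p minus its normal form lies in I, I + (p) = I + (r) where r = 4; decide whether this ideal is the whole ring.
Here r = 4 is a nonzero constant, hence a unit: 1 ∈ I + (p), the Gröbner basis of I + (p) is {1}, and the enlarged system has no common solution — adjoining p is inconsistent.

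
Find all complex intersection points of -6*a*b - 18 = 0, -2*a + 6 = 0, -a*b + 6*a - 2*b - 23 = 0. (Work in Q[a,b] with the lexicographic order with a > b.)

{(3, -1)}

Compute a lex Gröbner basis by Buchberger's algorithm.
f_1 = -6*a*b - 18, LT = a*b.
f_2 = -2*a + 6, LT = a.
f_3 = -a*b + 6*a - 2*b - 23, LT = a*b.

S(f_1,f_2): lcm = a*b. S = 3*b + 3.
  reduce S modulo (f_1, f_2, f_3):
  remainder 3*b + 3 ≠ 0; add h_4 = 3*b + 3 to the basis.

The other S-polynomials (S(f_1,f_3), S(f_2,f_3), S(f_1,h_4), S(f_2,h_4), S(f_3,h_4)) all reduce to 0 modulo the current basis, so we have a Gröbner basis.
Inter-reduce: drop elements whose leading term is divisible by another's, tail-reduce, and make monic.
Reduced Gröbner basis: {a - 3, b + 1}.

From the last basis element, b + 1 = 0, so b takes values in {-1}. Each choice, substituted upward through the basis, yields the corresponding point(s) of the solution set.
  b = -1: the earlier basis element becomes a - 3 = 0, giving a = 3 — point (3, -1).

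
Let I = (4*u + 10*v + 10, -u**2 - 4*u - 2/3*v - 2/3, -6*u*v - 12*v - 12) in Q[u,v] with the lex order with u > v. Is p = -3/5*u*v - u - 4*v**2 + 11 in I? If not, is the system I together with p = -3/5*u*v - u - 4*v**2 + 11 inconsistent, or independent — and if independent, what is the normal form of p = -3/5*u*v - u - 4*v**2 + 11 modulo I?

First compute the reduced Gröbner basis of I by Buchberger's algorithm.
f_1 = 4*u + 10*v + 10, LT = u.
f_2 = -u**2 - 4*u - 2/3*v - 2/3, LT = u**2.
f_3 = -6*u*v - 12*v - 12, LT = u*v.

S(f_1,f_2): lcm = u**2. S = 5/2*u*v - 3/2*u - 2/3*v - 2/3.
  leading term u*v: subtract (5/8*v)·f_1 from 5/2*u*v - 3/2*u - 2/3*v - 2/3 → -3/2*u - 25/4*v**2 - 83/12*v - 2/3
  leading term u: subtract (-3/8)·f_1 from -3/2*u - 25/4*v**2 - 83/12*v - 2/3 → -25/4*v**2 - 19/6*v + 37/12
  leading term v**2: no divisor's leading term divides it; move -25/4*v**2 to the remainder.
  leading term v: no divisor's leading term divides it; move -19/6*v to the remainder.
  leading term 1: no divisor's leading term divides it; move 37/12 to the remainder.
  remainder -25/4*v**2 - 19/6*v + 37/12 ≠ 0; add h_4 = -25/4*v**2 - 19/6*v + 37/12 to the basis.

S(f_1,f_3): lcm = u*v. S = 5/2*v**2 + 1/2*v - 2.
  leading term v**2: subtract (-2/5)·h_4 from 5/2*v**2 + 1/2*v - 2 → -23/30*v - 23/30
  leading term v: no divisor's leading term divides it; move -23/30*v to the remainder.
  leading term 1: no divisor's leading term divides it; move -23/30 to the remainder.
  remainder -23/30*v - 23/30 ≠ 0; add h_5 = -23/30*v - 23/30 to the basis.

The other S-polynomials (S(f_2,f_3), S(f_1,h_4), S(f_2,h_4), S(f_3,h_4), S(f_1,h_5), S(f_2,h_5), S(f_3,h_5), S(h_4,h_5)) all reduce to 0 modulo the current basis, so we have a Gröbner basis.
Inter-reduce: drop elements whose leading term is divisible by another's, tail-reduce, and make monic.
Reduced Gröbner basis: {u, v + 1}.
Label its elements g_1 = u, g_2 = v + 1.

Reduce p = -3/5*u*v - u - 4*v**2 + 11 modulo G:
  leading term u*v: subtract (-3/5*v)·g_1 from -3/5*u*v - u - 4*v**2 + 11 → -u - 4*v**2 + 11
  leading term u: subtract (-1)·g_1 from -u - 4*v**2 + 11 → -4*v**2 + 11
  leading term v**2: subtract (-4*v)·g_2 from -4*v**2 + 11 → 4*v + 11
  leading term v: subtract (4)·g_2 from 4*v + 11 → 7
  leading term 1: no divisor's leading term divides it; move 7 to the remainder.
  normal form = 7.
The normal form is nonzero, so p ∉ I. Since p minus its normal form lies in I, I + (p) = I + (r) where r = 7; decide whether this ideal is the whole ring.
Here r = 7 is a nonzero constant, hence a unit: 1 ∈ I + (p), the Gröbner basis of I + (p) is {1}, and the enlarged system has no common solution — adjoining p is inconsistent.

Adjoining -3/5*u*v - u - 4*v**2 + 11 makes the ideal the whole ring: the system is inconsistent.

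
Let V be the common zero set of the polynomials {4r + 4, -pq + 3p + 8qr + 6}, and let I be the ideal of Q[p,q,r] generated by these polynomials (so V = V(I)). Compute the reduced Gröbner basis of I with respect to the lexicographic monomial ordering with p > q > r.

G = {pq - 3p + 8q - 6, r + 1}

This is the nonlinear analogue of row-reducing a linear system.

f_1 = 4r + 4, LT = r.
f_2 = -pq + 3p + 8qr + 6, LT = pq.

The S-polynomials (S(f_1,f_2)) all reduce to 0 modulo the current basis, so we have a Gröbner basis.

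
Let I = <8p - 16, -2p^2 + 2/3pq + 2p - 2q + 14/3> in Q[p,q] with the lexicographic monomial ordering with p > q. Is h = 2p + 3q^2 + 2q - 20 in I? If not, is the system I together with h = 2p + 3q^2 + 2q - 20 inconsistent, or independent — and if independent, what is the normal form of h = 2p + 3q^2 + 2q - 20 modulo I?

Adjoining 2p + 3q^2 + 2q - 20 makes the ideal the whole ring: the system is inconsistent.

First compute the reduced Gröbner basis of I by Buchberger's algorithm.
f_1 = 8p - 16, LT = p.
f_2 = -2p^2 + 2/3pq + 2p - 2q + 14/3, LT = p^2.

S(f_1,f_2): lcm = p^2. S = 1/3pq - p - q + 7/3.
  leading term pq: subtract (1/24q)·f_1 from 1/3pq - p - q + 7/3 → -p - 1/3q + 7/3
  leading term p: subtract (-1/8)·f_1 from -p - 1/3q + 7/3 → -1/3q + 1/3
  leading term q: no divisor's leading term divides it; move -1/3q to the remainder.
  leading term 1: no divisor's leading term divides it; move 1/3 to the remainder.
  remainder -1/3q + 1/3 ≠ 0; add k_3 = -1/3q + 1/3 to the basis.

S(f_1,k_3): leading monomials are coprime, so the S-polynomial reduces to 0 (Buchberger's first criterion).
S(f_2,k_3): leading monomials are coprime, so the S-polynomial reduces to 0 (Buchberger's first criterion).
Every S-polynomial of the final basis reduces to 0, so we have a Gröbner basis.
Inter-reduce: drop elements whose leading term is divisible by another's, tail-reduce, and make monic.
Reduced Gröbner basis: {p - 2, q - 1}.
Label its elements g_1 = p - 2, g_2 = q - 1.

Reduce h = 2p + 3q^2 + 2q - 20 modulo G:
  leading term p: subtract (2)·g_1 from 2p + 3q^2 + 2q - 20 → 3q^2 + 2q - 16
  leading term q^2: subtract (3q)·g_2 from 3q^2 + 2q - 16 → 5q - 16
  leading term q: subtract (5)·g_2 from 5q - 16 → -11
  leading term 1: no divisor's leading term divides it; move -11 to the remainder.
  normal form = -11.
The normal form is nonzero, so h ∉ I. Since h minus its normal form lies in I, I + (h) = I + (r) where r = -11; decide whether this ideal is the whole ring.
Here r = -11 is a nonzero constant, hence a unit: 1 ∈ I + (h), the Gröbner basis of I + (h) is {1}, and the enlarged system has no common solution — adjoining h is inconsistent.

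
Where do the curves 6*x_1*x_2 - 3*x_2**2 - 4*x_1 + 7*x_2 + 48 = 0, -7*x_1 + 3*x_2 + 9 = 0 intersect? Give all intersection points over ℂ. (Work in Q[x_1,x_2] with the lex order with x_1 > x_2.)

{(0, -3), (109/7, 100/3)}

Compute a lex Gröbner basis by Buchberger's algorithm.
f_1 = 6*x_1*x_2 - 4*x_1 - 3*x_2**2 + 7*x_2 + 48, LT = x_1*x_2.
f_2 = -7*x_1 + 3*x_2 + 9, LT = x_1.

S(f_1,f_2): lcm = x_1*x_2. S = -2/3*x_1 - 1/14*x_2**2 + 103/42*x_2 + 8.
  leading term x_1: subtract (2/21)·f_2 from -2/3*x_1 - 1/14*x_2**2 + 103/42*x_2 + 8 → -1/14*x_2**2 + 13/6*x_2 + 50/7
  leading term x_2**2: no divisor's leading term divides it; move -1/14*x_2**2 to the remainder.
  leading term x_2: no divisor's leading term divides it; move 13/6*x_2 to the remainder.
  leading term 1: no divisor's leading term divides it; move 50/7 to the remainder.
  remainder -1/14*x_2**2 + 13/6*x_2 + 50/7 ≠ 0; add h_3 = -1/14*x_2**2 + 13/6*x_2 + 50/7 to the basis.

The other S-polynomials (S(f_1,h_3), S(f_2,h_3)) all reduce to 0 modulo the current basis, so we have a Gröbner basis.
Inter-reduce: drop elements whose leading term is divisible by another's, tail-reduce, and make monic.
Reduced Gröbner basis: {x_1 - 3/7*x_2 - 9/7, x_2**2 - 91/3*x_2 - 100}.

Since the basis is lex-ordered, x_2**2 - 91/3*x_2 - 100 is univariate in x_2. Its roots are {-3, 100/3}. Back-substituting each root into the other basis elements fixes the other coordinates.
  x_2 = -3: the earlier basis element becomes x_1 = 0, giving x_1 = 0 — point (0, -3).
  x_2 = 100/3: the earlier basis element becomes x_1 - 109/7 = 0, giving x_1 = 109/7 — point (109/7, 100/3).
Substituting each solution back into the original system confirms all equations vanish.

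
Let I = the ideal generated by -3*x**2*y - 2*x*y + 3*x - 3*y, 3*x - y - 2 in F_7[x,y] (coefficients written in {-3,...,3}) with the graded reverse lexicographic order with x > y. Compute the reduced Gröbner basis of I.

G = {y**3 - y**2 + 1, x + 2*y - 3}

f_1 = -3*x**2*y - 2*x*y + 3*x - 3*y, LT = x**2*y.
f_2 = 3*x - y - 2, LT = x.

S(f_1,f_2): lcm = x**2*y. S = -2*x*y**2 - x*y - x + y.
  leading term x*y**2: subtract (-3*y**2)·f_2 from -2*x*y**2 - x*y - x + y → -3*y**3 - x*y + y**2 - x + y
  leading term y**3: no divisor's leading term divides it; move -3*y**3 to the remainder.
  leading term x*y: subtract (2*y)·f_2 from -x*y + y**2 - x + y → 3*y**2 - x - 2*y
  leading term y**2: no divisor's leading term divides it; move 3*y**2 to the remainder.
  leading term x: subtract (2)·f_2 from -x - 2*y → -3
  leading term 1: no divisor's leading term divides it; move -3 to the remainder.
  remainder -3*y**3 + 3*y**2 - 3 ≠ 0; add g_3 = -3*y**3 + 3*y**2 - 3 to the basis.

The other S-polynomials (S(f_1,g_3), S(f_2,g_3)) all reduce to 0 modulo the current basis, so we have a Gröbner basis.
Inter-reduce: drop elements whose leading term is divisible by another's, tail-reduce, and make monic.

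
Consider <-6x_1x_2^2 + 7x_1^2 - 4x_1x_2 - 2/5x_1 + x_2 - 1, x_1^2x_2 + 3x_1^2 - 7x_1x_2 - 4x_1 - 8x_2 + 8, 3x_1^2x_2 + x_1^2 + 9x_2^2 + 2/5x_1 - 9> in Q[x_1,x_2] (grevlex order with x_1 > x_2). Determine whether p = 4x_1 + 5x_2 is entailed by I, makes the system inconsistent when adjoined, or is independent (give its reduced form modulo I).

First compute the reduced Gröbner basis of I by Buchberger's algorithm.
f_1 = -6x_1x_2^2 + 7x_1^2 - 4x_1x_2 - 2/5x_1 + x_2 - 1, LT = x_1x_2^2.
f_2 = x_1^2x_2 + 3x_1^2 - 7x_1x_2 - 4x_1 - 8x_2 + 8, LT = x_1^2x_2.
f_3 = 3x_1^2x_2 + x_1^2 + 9x_2^2 + 2/5x_1 - 9, LT = x_1^2x_2.

S(f_1,f_2): lcm = x_1^2x_2^2. S = -7/6x_1^3 - 7/3x_1^2x_2 + 7x_1x_2^2 + 1/15x_1^2 + 23/6x_1x_2 + 8x_2^2 + 1/6x_1 - 8x_2.
  reduce S modulo (f_1, f_2, f_3):
  remainder -7/6x_1^3 + 457/30x_1^2 - 103/6x_1x_2 + 8x_2^2 - 289/30x_1 - 51/2x_2 + 35/2 ≠ 0; add h_4 = -7/6x_1^3 + 457/30x_1^2 - 103/6x_1x_2 + 8x_2^2 - 289/30x_1 - 51/2x_2 + 35/2 to the basis.

S(f_1,f_3): lcm = x_1^2x_2^2. S = -7/6x_1^3 + 1/3x_1^2x_2 - 3x_2^3 + 1/15x_1^2 - 3/10x_1x_2 + 1/6x_1 + 3x_2.
  reduce S modulo (f_1, f_2, f_3, h_4):
  remainder -3x_2^3 - 97/6x_1^2 + 96/5x_1x_2 - 8x_2^2 + 167/15x_1 + 187/6x_2 - 121/6 ≠ 0; add h_5 = -3x_2^3 - 97/6x_1^2 + 96/5x_1x_2 - 8x_2^2 + 167/15x_1 + 187/6x_2 - 121/6 to the basis.

S(f_2,f_3): lcm = x_1^2x_2. S = 8/3x_1^2 - 7x_1x_2 - 3x_2^2 - 62/15x_1 - 8x_2 + 11.
  reduce S modulo (f_1, f_2, f_3, h_4, h_5):
  remainder 8/3x_1^2 - 7x_1x_2 - 3x_2^2 - 62/15x_1 - 8x_2 + 11 ≠ 0; add h_6 = 8/3x_1^2 - 7x_1x_2 - 3x_2^2 - 62/15x_1 - 8x_2 + 11 to the basis.

S(f_1,h_4): lcm = x_1^3x_2^2. S = -7/6x_1^4 + 2/3x_1^3x_2 + 457/35x_1^2x_2^2 - 103/7x_1x_2^3 + 48/7x_2^4 + 1/15x_1^3 - 1/6x_1^2x_2 - 289/35x_1x_2^2 - 153/7x_2^3 + 1/6x_1^2 + 15x_2^2.
  reduce S modulo (f_1, f_2, f_3, h_4, h_5, h_6):
  remainder 2463091/5040x_1x_2 + 997301/1680x_2^2 + 3125897/12600x_1 + 38644/105x_2 - 107707/112 ≠ 0; add h_7 = 2463091/5040x_1x_2 + 997301/1680x_2^2 + 3125897/12600x_1 + 38644/105x_2 - 107707/112 to the basis.

S(f_2,h_4): lcm = x_1^3x_2. S = 3x_1^3 + 212/35x_1^2x_2 - 103/7x_1x_2^2 + 48/7x_2^3 - 4x_1^2 - 569/35x_1x_2 - 153/7x_2^2 + 8x_1 + 15x_2.
  reduce S modulo (f_1, f_2, f_3, h_4, h_5, h_6, h_7):
  remainder 1178261277/86208185x_2^2 + 3316391856/431040925x_1 + 156151864/86208185x_2 - 1334413141/86208185 ≠ 0; add h_8 = 1178261277/86208185x_2^2 + 3316391856/431040925x_1 + 156151864/86208185x_2 - 1334413141/86208185 to the basis.

S(f_3,h_4): lcm = x_1^3x_2. S = 1/3x_1^3 + 457/35x_1^2x_2 - 82/7x_1x_2^2 + 48/7x_2^3 + 2/15x_1^2 - 289/35x_1x_2 - 153/7x_2^2 - 3x_1 + 15x_2.
  reduce S modulo (f_1, f_2, f_3, h_4, h_5, h_6, h_7, h_8):
  remainder -10174187516/13746381565x_1 - 2938819570/2749276313x_2 + 2938819570/2749276313 ≠ 0; add h_9 = -10174187516/13746381565x_1 - 2938819570/2749276313x_2 + 2938819570/2749276313 to the basis.

S(f_2,h_5): lcm = x_1^2x_2^3. S = -97/18x_1^4 + 32/5x_1^3x_2 + 1/3x_1^2x_2^2 - 7x_1x_2^3 + 167/45x_1^3 + 187/18x_1^2x_2 - 4x_1x_2^2 - 8x_2^3 - 121/18x_1^2 + 8x_2^2.
  reduce S modulo (f_1, f_2, f_3, h_4, h_5, h_6, h_7, h_8, h_9):
  remainder -4147810382213/89024140765x_2 + 4147810382213/89024140765 ≠ 0; add h_10 = -4147810382213/89024140765x_2 + 4147810382213/89024140765 to the basis.

The other S-polynomials (S(f_1,h_5), S(f_3,h_5), S(h_4,h_5), S(f_1,h_6), S(f_2,h_6), S(f_3,h_6), S(h_4,h_6), S(h_5,h_6), S(f_1,h_7), S(f_2,h_7), S(f_3,h_7), S(h_4,h_7), S(h_5,h_7), S(h_6,h_7), S(f_1,h_8), S(f_2,h_8), S(f_3,h_8), S(h_4,h_8), S(h_5,h_8), S(h_6,h_8), S(h_7,h_8), S(f_1,h_9), S(f_2,h_9), S(f_3,h_9), S(h_4,h_9), S(h_5,h_9), S(h_6,h_9), S(h_7,h_9), S(h_8,h_9), S(f_1,h_10), S(f_2,h_10), S(f_3,h_10), S(h_4,h_10), S(h_5,h_10), S(h_6,h_10), S(h_7,h_10), S(h_8,h_10), S(h_9,h_10)) all reduce to 0 modulo the current basis, so we have a Gröbner basis.
Inter-reduce: drop elements whose leading term is divisible by another's, tail-reduce, and make monic.
Reduced Gröbner basis: {x_1, x_2 - 1}.
Label its elements g_1 = x_1, g_2 = x_2 - 1.

Reduce p = 4x_1 + 5x_2 modulo G:
  leading term x_1: subtract (4)·g_1 from 4x_1 + 5x_2 → 5x_2
  leading term x_2: subtract (5)·g_2 from 5x_2 → 5
  leading term 1: no divisor's leading term divides it; move 5 to the remainder.
  normal form = 5.
The normal form is nonzero, so p ∉ I. Since p minus its normal form lies in I, I + (p) = I + (r) where r = 5; decide whether this ideal is the whole ring.
Here r = 5 is a nonzero constant, hence a unit: 1 ∈ I + (p), the Gröbner basis of I + (p) is {1}, and the enlarged system has no common solution — adjoining p is inconsistent.

Adjoining 4x_1 + 5x_2 makes the ideal the whole ring: the system is inconsistent.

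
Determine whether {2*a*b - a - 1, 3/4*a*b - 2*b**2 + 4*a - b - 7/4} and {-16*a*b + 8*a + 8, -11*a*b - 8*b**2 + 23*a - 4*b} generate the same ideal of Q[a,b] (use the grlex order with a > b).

For a fixed monomial order, each ideal has a unique reduced Gröbner basis; comparing bases decides equality.
Buchberger on the first generating set:
f_1 = 2*a*b - a - 1, LT = a*b.
f_2 = 3/4*a*b - 2*b**2 + 4*a - b - 7/4, LT = a*b.

S(f_1,f_2): lcm = a*b. S = 8/3*b**2 - 35/6*a + 4/3*b + 11/6.
  leading term b**2: no divisor's leading term divides it; move 8/3*b**2 to the remainder.
  leading term a: no divisor's leading term divides it; move -35/6*a to the remainder.
  leading term b: no divisor's leading term divides it; move 4/3*b to the remainder.
  leading term 1: no divisor's leading term divides it; move 11/6 to the remainder.
  remainder 8/3*b**2 - 35/6*a + 4/3*b + 11/6 ≠ 0; add g_3 = 8/3*b**2 - 35/6*a + 4/3*b + 11/6 to the basis.

S(f_1,g_3): lcm = a*b**2. S = 35/16*a**2 - a*b - 11/16*a - 1/2*b.
  leading term a**2: no divisor's leading term divides it; move 35/16*a**2 to the remainder.
  leading term a*b: subtract (-1/2)·f_1 from -a*b - 11/16*a - 1/2*b → -19/16*a - 1/2*b - 1/2
  leading term a: no divisor's leading term divides it; move -19/16*a to the remainder.
  leading term b: no divisor's leading term divides it; move -1/2*b to the remainder.
  leading term 1: no divisor's leading term divides it; move -1/2 to the remainder.
  remainder 35/16*a**2 - 19/16*a - 1/2*b - 1/2 ≠ 0; add g_4 = 35/16*a**2 - 19/16*a - 1/2*b - 1/2 to the basis.

The other S-polynomials (S(f_2,g_3), S(f_1,g_4), S(f_2,g_4), S(g_3,g_4)) all reduce to 0 modulo the current basis, so we have a Gröbner basis.
Inter-reduce: drop elements whose leading term is divisible by another's, tail-reduce, and make monic.
Reduced Gröbner basis: {a**2 - 19/35*a - 8/35*b - 8/35, a*b - 1/2*a - 1/2, b**2 - 35/16*a + 1/2*b + 11/16}.

Buchberger on the second generating set:
h_1 = -16*a*b + 8*a + 8, LT = a*b.
h_2 = -11*a*b - 8*b**2 + 23*a - 4*b, LT = a*b.

S(h_1,h_2): lcm = a*b. S = -8/11*b**2 + 35/22*a - 4/11*b - 1/2.
  leading term b**2: no divisor's leading term divides it; move -8/11*b**2 to the remainder.
  leading term a: no divisor's leading term divides it; move 35/22*a to the remainder.
  leading term b: no divisor's leading term divides it; move -4/11*b to the remainder.
  leading term 1: no divisor's leading term divides it; move -1/2 to the remainder.
  remainder -8/11*b**2 + 35/22*a - 4/11*b - 1/2 ≠ 0; add k_3 = -8/11*b**2 + 35/22*a - 4/11*b - 1/2 to the basis.

S(h_1,k_3): lcm = a*b**2. S = 35/16*a**2 - a*b - 11/16*a - 1/2*b.
  leading term a**2: no divisor's leading term divides it; move 35/16*a**2 to the remainder.
  leading term a*b: subtract (1/16)·h_1 from -a*b - 11/16*a - 1/2*b → -19/16*a - 1/2*b - 1/2
  leading term a: no divisor's leading term divides it; move -19/16*a to the remainder.
  leading term b: no divisor's leading term divides it; move -1/2*b to the remainder.
  leading term 1: no divisor's leading term divides it; move -1/2 to the remainder.
  remainder 35/16*a**2 - 19/16*a - 1/2*b - 1/2 ≠ 0; add k_4 = 35/16*a**2 - 19/16*a - 1/2*b - 1/2 to the basis.

The other S-polynomials (S(h_2,k_3), S(h_1,k_4), S(h_2,k_4), S(k_3,k_4)) all reduce to 0 modulo the current basis, so we have a Gröbner basis.
Inter-reduce: drop elements whose leading term is divisible by another's, tail-reduce, and make monic.
Reduced Gröbner basis: {a**2 - 19/35*a - 8/35*b - 8/35, a*b - 1/2*a - 1/2, b**2 - 35/16*a + 1/2*b + 11/16}.

These coincide, so the ideals are equal.

Yes, the ideals are equal.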